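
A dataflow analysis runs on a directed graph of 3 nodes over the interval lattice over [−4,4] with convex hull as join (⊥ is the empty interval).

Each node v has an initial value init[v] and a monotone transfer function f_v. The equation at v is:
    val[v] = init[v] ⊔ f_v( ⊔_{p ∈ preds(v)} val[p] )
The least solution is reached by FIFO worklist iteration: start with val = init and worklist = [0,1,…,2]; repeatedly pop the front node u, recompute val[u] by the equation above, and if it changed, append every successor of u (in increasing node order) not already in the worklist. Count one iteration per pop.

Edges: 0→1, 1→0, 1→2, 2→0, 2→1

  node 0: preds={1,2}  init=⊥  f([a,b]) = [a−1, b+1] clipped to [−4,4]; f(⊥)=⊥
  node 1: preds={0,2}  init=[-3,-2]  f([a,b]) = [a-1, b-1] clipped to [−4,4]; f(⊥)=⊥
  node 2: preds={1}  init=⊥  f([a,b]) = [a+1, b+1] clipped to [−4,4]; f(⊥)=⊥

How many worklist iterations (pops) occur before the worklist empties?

25

Trace (25 dequeues):
  [1] u=0 | in [-3,-2] | out [-4,-1] | prev ⊥ | push {}
  [2] u=1 | in [-4,-1] | out [-4,-2] | prev [-3,-2] | push {0}
  [3] u=2 | in [-4,-2] | out [-3,-1] | prev ⊥ | push {1}
  [4] u=0 | in [-4,-1] | out [-4,0] | prev [-4,-1] | push {}
  [5] u=1 | in [-4,0] | out [-4,-1] | prev [-4,-2] | push {0,2}
  [6] u=0 | in [-4,-1] | out [-4,0] | ==
  [7] u=2 | in [-4,-1] | out [-3,0] | prev [-3,-1] | push {0,1}
  [8] u=0 | in [-4,0] | out [-4,1] | prev [-4,0] | push {}
  [9] u=1 | in [-4,1] | out [-4,0] | prev [-4,-1] | push {0,2}
  [10] u=0 | in [-4,0] | out [-4,1] | ==
  [11] u=2 | in [-4,0] | out [-3,1] | prev [-3,0] | push {0,1}
  [12] u=0 | in [-4,1] | out [-4,2] | prev [-4,1] | push {}
  [13] u=1 | in [-4,2] | out [-4,1] | prev [-4,0] | push {0,2}
  [14] u=0 | in [-4,1] | out [-4,2] | ==
  [15] u=2 | in [-4,1] | out [-3,2] | prev [-3,1] | push {0,1}
  [16] u=0 | in [-4,2] | out [-4,3] | prev [-4,2] | push {}
  [17] u=1 | in [-4,3] | out [-4,2] | prev [-4,1] | push {0,2}
  [18] u=0 | in [-4,2] | out [-4,3] | ==
  [19] u=2 | in [-4,2] | out [-3,3] | prev [-3,2] | push {0,1}
  [20] u=0 | in [-4,3] | out [-4,4] | prev [-4,3] | push {}
  [21] u=1 | in [-4,4] | out [-4,3] | prev [-4,2] | push {0,2}
  [22] u=0 | in [-4,3] | out [-4,4] | ==
  [23] u=2 | in [-4,3] | out [-3,4] | prev [-3,3] | push {0,1}
  [24] u=0 | in [-4,4] | out [-4,4] | ==
  [25] u=1 | in [-4,4] | out [-4,3] | ==

Converged values:
  [0] [-4,4]
  [1] [-4,3]
  [2] [-3,4]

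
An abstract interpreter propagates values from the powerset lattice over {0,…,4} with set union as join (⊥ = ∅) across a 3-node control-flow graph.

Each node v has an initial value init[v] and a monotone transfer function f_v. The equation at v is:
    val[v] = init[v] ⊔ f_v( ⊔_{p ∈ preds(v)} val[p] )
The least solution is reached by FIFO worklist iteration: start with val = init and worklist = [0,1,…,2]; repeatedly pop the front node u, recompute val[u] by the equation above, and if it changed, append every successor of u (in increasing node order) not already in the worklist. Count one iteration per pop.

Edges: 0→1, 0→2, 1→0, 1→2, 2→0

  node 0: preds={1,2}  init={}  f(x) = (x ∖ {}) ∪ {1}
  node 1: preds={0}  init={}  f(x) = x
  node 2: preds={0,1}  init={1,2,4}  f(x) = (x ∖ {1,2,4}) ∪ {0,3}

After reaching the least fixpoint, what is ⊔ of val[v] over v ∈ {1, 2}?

{0,1,2,3,4}

Worklist (7 pops):
  #1 pop 0: in={1,2,4} → {1,2,4} (was {}); enqueue []
  #2 pop 1: in={1,2,4} → {1,2,4} (was {}); enqueue [0]
  #3 pop 2: in={1,2,4} → {0,1,2,3,4} (was {1,2,4}); enqueue []
  #4 pop 0: in={0,1,2,3,4} → {0,1,2,3,4} (was {1,2,4}); enqueue [1,2]
  #5 pop 1: in={0,1,2,3,4} → {0,1,2,3,4} (was {1,2,4}); enqueue [0]
  #6 pop 2: in={0,1,2,3,4} → {0,1,2,3,4} (no change)
  #7 pop 0: in={0,1,2,3,4} → {0,1,2,3,4} (no change)

Fixpoint:
  val[0] = {0,1,2,3,4}
  val[1] = {0,1,2,3,4}
  val[2] = {0,1,2,3,4}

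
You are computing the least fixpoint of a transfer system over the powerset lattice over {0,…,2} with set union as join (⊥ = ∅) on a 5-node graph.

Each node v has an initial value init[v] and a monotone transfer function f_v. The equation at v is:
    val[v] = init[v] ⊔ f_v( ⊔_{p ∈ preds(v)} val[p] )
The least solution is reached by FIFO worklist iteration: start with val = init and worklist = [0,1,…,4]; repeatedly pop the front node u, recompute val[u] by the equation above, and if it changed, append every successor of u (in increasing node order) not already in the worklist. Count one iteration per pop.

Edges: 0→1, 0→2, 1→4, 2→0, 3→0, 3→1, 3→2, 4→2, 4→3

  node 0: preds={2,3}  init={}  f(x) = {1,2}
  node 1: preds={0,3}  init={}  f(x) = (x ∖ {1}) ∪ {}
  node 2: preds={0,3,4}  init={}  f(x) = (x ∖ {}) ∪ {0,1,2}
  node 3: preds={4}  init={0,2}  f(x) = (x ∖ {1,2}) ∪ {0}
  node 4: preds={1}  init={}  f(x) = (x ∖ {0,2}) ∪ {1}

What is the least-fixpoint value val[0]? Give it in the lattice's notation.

{1,2}

Worklist (8 pops):
  #1 pop 0: in={0,2} → {1,2} (was {}); enqueue []
  #2 pop 1: in={0,1,2} → {0,2} (was {}); enqueue []
  #3 pop 2: in={0,1,2} → {0,1,2} (was {}); enqueue [0]
  #4 pop 3: in={} → {0,2} (no change)
  #5 pop 4: in={0,2} → {1} (was {}); enqueue [2,3]
  #6 pop 0: in={0,1,2} → {1,2} (no change)
  #7 pop 2: in={0,1,2} → {0,1,2} (no change)
  #8 pop 3: in={1} → {0,2} (no change)

Fixpoint:
  val[0] = {1,2}
  val[1] = {0,2}
  val[2] = {0,1,2}
  val[3] = {0,2}
  val[4] = {1}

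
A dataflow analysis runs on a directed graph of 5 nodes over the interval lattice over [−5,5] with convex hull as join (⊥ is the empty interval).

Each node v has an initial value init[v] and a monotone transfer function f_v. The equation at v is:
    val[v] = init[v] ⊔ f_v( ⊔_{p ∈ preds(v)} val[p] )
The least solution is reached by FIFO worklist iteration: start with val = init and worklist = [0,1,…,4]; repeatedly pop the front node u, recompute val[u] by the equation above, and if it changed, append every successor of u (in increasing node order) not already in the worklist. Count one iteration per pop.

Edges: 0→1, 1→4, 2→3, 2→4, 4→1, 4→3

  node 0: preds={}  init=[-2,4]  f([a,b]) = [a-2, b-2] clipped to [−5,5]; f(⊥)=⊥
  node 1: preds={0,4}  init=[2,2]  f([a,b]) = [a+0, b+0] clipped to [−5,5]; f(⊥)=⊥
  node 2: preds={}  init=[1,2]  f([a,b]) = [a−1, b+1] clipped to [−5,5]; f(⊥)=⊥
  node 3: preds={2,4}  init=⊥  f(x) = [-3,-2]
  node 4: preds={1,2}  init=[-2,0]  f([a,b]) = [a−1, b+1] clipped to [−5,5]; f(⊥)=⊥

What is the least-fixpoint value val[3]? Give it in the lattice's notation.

Worklist (14 pops):
  #1 pop 0: in=⊥ → [-2,4] (no change)
  #2 pop 1: in=[-2,4] → [-2,4] (was [2,2]); enqueue []
  #3 pop 2: in=⊥ → [1,2] (no change)
  #4 pop 3: in=[-2,2] → [-3,-2] (was ⊥); enqueue []
  #5 pop 4: in=[-2,4] → [-3,5] (was [-2,0]); enqueue [1,3]
  #6 pop 1: in=[-3,5] → [-3,5] (was [-2,4]); enqueue [4]
  #7 pop 3: in=[-3,5] → [-3,-2] (no change)
  #8 pop 4: in=[-3,5] → [-4,5] (was [-3,5]); enqueue [1,3]
  #9 pop 1: in=[-4,5] → [-4,5] (was [-3,5]); enqueue [4]
  #10 pop 3: in=[-4,5] → [-3,-2] (no change)
  #11 pop 4: in=[-4,5] → [-5,5] (was [-4,5]); enqueue [1,3]
  #12 pop 1: in=[-5,5] → [-5,5] (was [-4,5]); enqueue [4]
  #13 pop 3: in=[-5,5] → [-3,-2] (no change)
  #14 pop 4: in=[-5,5] → [-5,5] (no change)

Fixpoint:
  val[0] = [-2,4]
  val[1] = [-5,5]
  val[2] = [1,2]
  val[3] = [-3,-2]
  val[4] = [-5,5]

[-3,-2]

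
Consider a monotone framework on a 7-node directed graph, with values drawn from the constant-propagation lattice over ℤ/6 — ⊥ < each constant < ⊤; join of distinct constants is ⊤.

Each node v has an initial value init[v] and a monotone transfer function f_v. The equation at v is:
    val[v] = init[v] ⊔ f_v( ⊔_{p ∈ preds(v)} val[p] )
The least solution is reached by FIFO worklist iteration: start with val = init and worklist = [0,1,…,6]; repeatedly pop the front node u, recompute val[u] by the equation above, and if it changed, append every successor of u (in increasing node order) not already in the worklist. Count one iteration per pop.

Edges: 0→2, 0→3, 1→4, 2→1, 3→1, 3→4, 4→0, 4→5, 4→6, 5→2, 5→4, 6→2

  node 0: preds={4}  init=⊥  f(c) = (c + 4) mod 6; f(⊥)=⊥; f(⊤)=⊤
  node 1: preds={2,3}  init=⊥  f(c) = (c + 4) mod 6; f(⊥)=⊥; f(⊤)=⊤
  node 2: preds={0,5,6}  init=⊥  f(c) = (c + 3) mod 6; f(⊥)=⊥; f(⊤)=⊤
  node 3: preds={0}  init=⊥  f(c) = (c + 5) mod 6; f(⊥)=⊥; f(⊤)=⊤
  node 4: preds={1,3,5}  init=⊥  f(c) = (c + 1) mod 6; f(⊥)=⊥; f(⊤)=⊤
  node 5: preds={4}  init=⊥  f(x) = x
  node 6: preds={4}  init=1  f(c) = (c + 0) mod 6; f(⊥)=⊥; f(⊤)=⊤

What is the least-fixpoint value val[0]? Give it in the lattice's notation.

Worklist (24 pops):
  #1 pop 0: in=⊥ → ⊥ (no change)
  #2 pop 1: in=⊥ → ⊥ (no change)
  #3 pop 2: in=1 → 4 (was ⊥); enqueue [1]
  #4 pop 3: in=⊥ → ⊥ (no change)
  #5 pop 4: in=⊥ → ⊥ (no change)
  #6 pop 5: in=⊥ → ⊥ (no change)
  #7 pop 6: in=⊥ → 1 (no change)
  #8 pop 1: in=4 → 2 (was ⊥); enqueue [4]
  #9 pop 4: in=2 → 3 (was ⊥); enqueue [0,5,6]
  #10 pop 0: in=3 → 1 (was ⊥); enqueue [2,3]
  #11 pop 5: in=3 → 3 (was ⊥); enqueue [4]
  #12 pop 6: in=3 → ⊤ (was 1); enqueue []
  #13 pop 2: in=⊤ → ⊤ (was 4); enqueue [1]
  #14 pop 3: in=1 → 0 (was ⊥); enqueue []
  #15 pop 4: in=⊤ → ⊤ (was 3); enqueue [0,5,6]
  #16 pop 1: in=⊤ → ⊤ (was 2); enqueue [4]
  #17 pop 0: in=⊤ → ⊤ (was 1); enqueue [2,3]
  #18 pop 5: in=⊤ → ⊤ (was 3); enqueue []
  #19 pop 6: in=⊤ → ⊤ (no change)
  #20 pop 4: in=⊤ → ⊤ (no change)
  #21 pop 2: in=⊤ → ⊤ (no change)
  #22 pop 3: in=⊤ → ⊤ (was 0); enqueue [1,4]
  #23 pop 1: in=⊤ → ⊤ (no change)
  #24 pop 4: in=⊤ → ⊤ (no change)

Fixpoint:
  val[0] = ⊤
  val[1] = ⊤
  val[2] = ⊤
  val[3] = ⊤
  val[4] = ⊤
  val[5] = ⊤
  val[6] = ⊤

⊤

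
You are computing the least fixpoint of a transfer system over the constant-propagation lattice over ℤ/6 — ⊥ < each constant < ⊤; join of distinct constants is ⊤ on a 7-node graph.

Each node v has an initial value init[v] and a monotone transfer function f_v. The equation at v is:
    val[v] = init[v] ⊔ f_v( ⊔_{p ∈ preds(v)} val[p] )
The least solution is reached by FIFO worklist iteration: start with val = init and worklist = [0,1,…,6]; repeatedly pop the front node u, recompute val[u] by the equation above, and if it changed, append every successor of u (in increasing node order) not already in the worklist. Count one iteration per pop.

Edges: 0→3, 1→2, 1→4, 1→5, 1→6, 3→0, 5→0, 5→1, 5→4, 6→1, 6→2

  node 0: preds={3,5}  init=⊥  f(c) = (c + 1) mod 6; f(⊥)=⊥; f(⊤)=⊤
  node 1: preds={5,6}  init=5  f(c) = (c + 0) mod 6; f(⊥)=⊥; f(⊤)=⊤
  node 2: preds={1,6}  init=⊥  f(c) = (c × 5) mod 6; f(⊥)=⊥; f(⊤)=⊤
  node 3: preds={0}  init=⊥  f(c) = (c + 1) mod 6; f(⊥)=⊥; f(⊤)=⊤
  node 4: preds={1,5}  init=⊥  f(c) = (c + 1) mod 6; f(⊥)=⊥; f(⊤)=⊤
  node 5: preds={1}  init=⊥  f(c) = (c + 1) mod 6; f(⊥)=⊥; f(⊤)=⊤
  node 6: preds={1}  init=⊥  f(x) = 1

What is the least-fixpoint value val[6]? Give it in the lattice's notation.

1

Trace (19 dequeues):
  [1] u=0 | in ⊥ | out ⊥ | ==
  [2] u=1 | in ⊥ | out 5 | ==
  [3] u=2 | in 5 | out 1 | prev ⊥ | push {}
  [4] u=3 | in ⊥ | out ⊥ | ==
  [5] u=4 | in 5 | out 0 | prev ⊥ | push {}
  [6] u=5 | in 5 | out 0 | prev ⊥ | push {0,1,4}
  [7] u=6 | in 5 | out 1 | prev ⊥ | push {2}
  [8] u=0 | in 0 | out 1 | prev ⊥ | push {3}
  [9] u=1 | in ⊤ | out ⊤ | prev 5 | push {5,6}
  [10] u=4 | in ⊤ | out ⊤ | prev 0 | push {}
  [11] u=2 | in ⊤ | out ⊤ | prev 1 | push {}
  [12] u=3 | in 1 | out 2 | prev ⊥ | push {0}
  [13] u=5 | in ⊤ | out ⊤ | prev 0 | push {1,4}
  [14] u=6 | in ⊤ | out 1 | ==
  [15] u=0 | in ⊤ | out ⊤ | prev 1 | push {3}
  [16] u=1 | in ⊤ | out ⊤ | ==
  [17] u=4 | in ⊤ | out ⊤ | ==
  [18] u=3 | in ⊤ | out ⊤ | prev 2 | push {0}
  [19] u=0 | in ⊤ | out ⊤ | ==

Converged values:
  [0] ⊤
  [1] ⊤
  [2] ⊤
  [3] ⊤
  [4] ⊤
  [5] ⊤
  [6] 1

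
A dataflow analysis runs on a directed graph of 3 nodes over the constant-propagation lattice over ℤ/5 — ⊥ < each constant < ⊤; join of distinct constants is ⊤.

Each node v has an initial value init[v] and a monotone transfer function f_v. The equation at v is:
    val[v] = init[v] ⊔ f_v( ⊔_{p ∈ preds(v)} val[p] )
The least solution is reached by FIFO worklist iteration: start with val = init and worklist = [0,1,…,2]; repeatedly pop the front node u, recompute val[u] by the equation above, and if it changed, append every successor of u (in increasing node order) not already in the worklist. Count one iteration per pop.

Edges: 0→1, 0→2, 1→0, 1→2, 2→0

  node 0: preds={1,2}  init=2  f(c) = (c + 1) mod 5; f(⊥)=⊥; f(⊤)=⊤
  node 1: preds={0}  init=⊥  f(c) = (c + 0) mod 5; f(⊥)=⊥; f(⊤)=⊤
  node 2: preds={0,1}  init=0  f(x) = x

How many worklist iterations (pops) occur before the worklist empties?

Iteration log — 4 steps:
  step 1. node 0  ⊔preds=0  new=⊤  old=2  +wl: 
  step 2. node 1  ⊔preds=⊤  new=⊤  old=⊥  +wl: 0
  step 3. node 2  ⊔preds=⊤  new=⊤  old=0  +wl: 
  step 4. node 0  ⊔preds=⊤  new=⊤  stable

Least fixpoint reached:
  node 0: ⊤
  node 1: ⊤
  node 2: ⊤

4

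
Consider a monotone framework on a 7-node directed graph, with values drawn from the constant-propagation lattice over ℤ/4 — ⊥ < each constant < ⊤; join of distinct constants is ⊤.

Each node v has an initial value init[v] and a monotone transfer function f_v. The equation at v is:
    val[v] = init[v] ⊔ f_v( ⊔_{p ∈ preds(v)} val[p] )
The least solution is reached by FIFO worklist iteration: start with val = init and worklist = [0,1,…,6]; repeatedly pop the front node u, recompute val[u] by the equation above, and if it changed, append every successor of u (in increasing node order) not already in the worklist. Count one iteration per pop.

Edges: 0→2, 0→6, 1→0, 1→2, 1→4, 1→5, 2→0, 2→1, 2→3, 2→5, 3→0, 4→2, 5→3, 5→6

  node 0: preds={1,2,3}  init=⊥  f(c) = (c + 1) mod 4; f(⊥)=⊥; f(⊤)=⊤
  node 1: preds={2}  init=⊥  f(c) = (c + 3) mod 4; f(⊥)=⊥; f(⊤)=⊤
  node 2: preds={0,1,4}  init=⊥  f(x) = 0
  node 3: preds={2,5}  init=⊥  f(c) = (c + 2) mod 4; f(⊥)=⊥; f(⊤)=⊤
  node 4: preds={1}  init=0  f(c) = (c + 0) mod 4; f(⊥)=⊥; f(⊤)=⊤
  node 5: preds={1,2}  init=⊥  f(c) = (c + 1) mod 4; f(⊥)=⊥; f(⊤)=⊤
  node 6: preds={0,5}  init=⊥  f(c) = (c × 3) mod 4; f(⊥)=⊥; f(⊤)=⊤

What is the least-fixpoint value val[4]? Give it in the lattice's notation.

Iteration log — 18 steps:
  step 1. node 0  ⊔preds=⊥  new=⊥  stable
  step 2. node 1  ⊔preds=⊥  new=⊥  stable
  step 3. node 2  ⊔preds=0  new=0  old=⊥  +wl: 0,1
  step 4. node 3  ⊔preds=0  new=2  old=⊥  +wl: 
  step 5. node 4  ⊔preds=⊥  new=0  stable
  step 6. node 5  ⊔preds=0  new=1  old=⊥  +wl: 3
  step 7. node 6  ⊔preds=1  new=3  old=⊥  +wl: 
  step 8. node 0  ⊔preds=⊤  new=⊤  old=⊥  +wl: 2,6
  step 9. node 1  ⊔preds=0  new=3  old=⊥  +wl: 0,4,5
  step 10. node 3  ⊔preds=⊤  new=⊤  old=2  +wl: 
  step 11. node 2  ⊔preds=⊤  new=0  stable
  step 12. node 6  ⊔preds=⊤  new=⊤  old=3  +wl: 
  step 13. node 0  ⊔preds=⊤  new=⊤  stable
  step 14. node 4  ⊔preds=3  new=⊤  old=0  +wl: 2
  step 15. node 5  ⊔preds=⊤  new=⊤  old=1  +wl: 3,6
  step 16. node 2  ⊔preds=⊤  new=0  stable
  step 17. node 3  ⊔preds=⊤  new=⊤  stable
  step 18. node 6  ⊔preds=⊤  new=⊤  stable

Least fixpoint reached:
  node 0: ⊤
  node 1: 3
  node 2: 0
  node 3: ⊤
  node 4: ⊤
  node 5: ⊤
  node 6: ⊤

⊤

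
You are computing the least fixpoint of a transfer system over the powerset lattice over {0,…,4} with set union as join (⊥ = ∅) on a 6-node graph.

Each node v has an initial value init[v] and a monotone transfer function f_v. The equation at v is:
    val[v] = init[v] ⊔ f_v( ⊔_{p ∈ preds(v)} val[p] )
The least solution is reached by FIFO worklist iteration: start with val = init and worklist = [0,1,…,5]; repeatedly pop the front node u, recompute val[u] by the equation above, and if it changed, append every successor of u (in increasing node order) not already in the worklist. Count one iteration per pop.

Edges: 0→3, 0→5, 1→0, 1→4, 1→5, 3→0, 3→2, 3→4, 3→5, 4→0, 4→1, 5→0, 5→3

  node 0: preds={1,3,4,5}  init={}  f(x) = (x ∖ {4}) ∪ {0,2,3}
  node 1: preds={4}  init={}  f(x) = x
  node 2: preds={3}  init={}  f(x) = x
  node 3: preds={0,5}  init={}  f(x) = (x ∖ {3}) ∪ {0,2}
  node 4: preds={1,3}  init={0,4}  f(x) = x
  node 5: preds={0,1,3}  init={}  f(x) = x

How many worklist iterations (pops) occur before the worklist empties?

14

Worklist (14 pops):
  #1 pop 0: in={0,4} → {0,2,3} (was {}); enqueue []
  #2 pop 1: in={0,4} → {0,4} (was {}); enqueue [0]
  #3 pop 2: in={} → {} (no change)
  #4 pop 3: in={0,2,3} → {0,2} (was {}); enqueue [2]
  #5 pop 4: in={0,2,4} → {0,2,4} (was {0,4}); enqueue [1]
  #6 pop 5: in={0,2,3,4} → {0,2,3,4} (was {}); enqueue [3]
  #7 pop 0: in={0,2,3,4} → {0,2,3} (no change)
  #8 pop 2: in={0,2} → {0,2} (was {}); enqueue []
  #9 pop 1: in={0,2,4} → {0,2,4} (was {0,4}); enqueue [0,4,5]
  #10 pop 3: in={0,2,3,4} → {0,2,4} (was {0,2}); enqueue [2]
  #11 pop 0: in={0,2,3,4} → {0,2,3} (no change)
  #12 pop 4: in={0,2,4} → {0,2,4} (no change)
  #13 pop 5: in={0,2,3,4} → {0,2,3,4} (no change)
  #14 pop 2: in={0,2,4} → {0,2,4} (was {0,2}); enqueue []

Fixpoint:
  val[0] = {0,2,3}
  val[1] = {0,2,4}
  val[2] = {0,2,4}
  val[3] = {0,2,4}
  val[4] = {0,2,4}
  val[5] = {0,2,3,4}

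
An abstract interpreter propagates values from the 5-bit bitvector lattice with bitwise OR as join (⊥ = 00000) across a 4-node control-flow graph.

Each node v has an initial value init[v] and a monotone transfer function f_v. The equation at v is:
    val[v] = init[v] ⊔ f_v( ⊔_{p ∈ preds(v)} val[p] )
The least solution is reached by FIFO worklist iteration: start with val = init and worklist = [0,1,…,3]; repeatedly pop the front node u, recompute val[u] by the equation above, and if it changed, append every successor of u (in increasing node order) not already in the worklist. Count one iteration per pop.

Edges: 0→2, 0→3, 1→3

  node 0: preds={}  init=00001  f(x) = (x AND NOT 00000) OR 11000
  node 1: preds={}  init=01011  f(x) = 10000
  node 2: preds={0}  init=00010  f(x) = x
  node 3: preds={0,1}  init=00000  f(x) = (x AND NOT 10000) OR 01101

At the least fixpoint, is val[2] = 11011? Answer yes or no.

yes

Trace (4 dequeues):
  [1] u=0 | in 00000 | out 11001 | prev 00001 | push {}
  [2] u=1 | in 00000 | out 11011 | prev 01011 | push {}
  [3] u=2 | in 11001 | out 11011 | prev 00010 | push {}
  [4] u=3 | in 11011 | out 01111 | prev 00000 | push {}

Converged values:
  [0] 11001
  [1] 11011
  [2] 11011
  [3] 01111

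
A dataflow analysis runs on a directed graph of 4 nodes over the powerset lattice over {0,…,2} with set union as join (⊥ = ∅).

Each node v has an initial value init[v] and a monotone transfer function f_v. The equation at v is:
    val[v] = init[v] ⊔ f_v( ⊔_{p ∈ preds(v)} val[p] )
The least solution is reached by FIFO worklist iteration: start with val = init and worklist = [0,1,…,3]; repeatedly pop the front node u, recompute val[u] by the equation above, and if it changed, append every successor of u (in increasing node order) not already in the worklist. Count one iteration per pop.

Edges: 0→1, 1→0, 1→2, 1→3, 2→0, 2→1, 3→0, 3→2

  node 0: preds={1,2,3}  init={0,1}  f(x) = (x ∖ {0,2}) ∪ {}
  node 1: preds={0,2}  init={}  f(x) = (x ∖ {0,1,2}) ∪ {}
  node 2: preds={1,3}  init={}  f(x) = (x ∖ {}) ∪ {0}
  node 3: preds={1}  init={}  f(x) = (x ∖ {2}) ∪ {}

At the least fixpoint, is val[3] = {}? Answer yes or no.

yes

Trace (6 dequeues):
  [1] u=0 | in {} | out {0,1} | ==
  [2] u=1 | in {0,1} | out {} | ==
  [3] u=2 | in {} | out {0} | prev {} | push {0,1}
  [4] u=3 | in {} | out {} | ==
  [5] u=0 | in {0} | out {0,1} | ==
  [6] u=1 | in {0,1} | out {} | ==

Converged values:
  [0] {0,1}
  [1] {}
  [2] {0}
  [3] {}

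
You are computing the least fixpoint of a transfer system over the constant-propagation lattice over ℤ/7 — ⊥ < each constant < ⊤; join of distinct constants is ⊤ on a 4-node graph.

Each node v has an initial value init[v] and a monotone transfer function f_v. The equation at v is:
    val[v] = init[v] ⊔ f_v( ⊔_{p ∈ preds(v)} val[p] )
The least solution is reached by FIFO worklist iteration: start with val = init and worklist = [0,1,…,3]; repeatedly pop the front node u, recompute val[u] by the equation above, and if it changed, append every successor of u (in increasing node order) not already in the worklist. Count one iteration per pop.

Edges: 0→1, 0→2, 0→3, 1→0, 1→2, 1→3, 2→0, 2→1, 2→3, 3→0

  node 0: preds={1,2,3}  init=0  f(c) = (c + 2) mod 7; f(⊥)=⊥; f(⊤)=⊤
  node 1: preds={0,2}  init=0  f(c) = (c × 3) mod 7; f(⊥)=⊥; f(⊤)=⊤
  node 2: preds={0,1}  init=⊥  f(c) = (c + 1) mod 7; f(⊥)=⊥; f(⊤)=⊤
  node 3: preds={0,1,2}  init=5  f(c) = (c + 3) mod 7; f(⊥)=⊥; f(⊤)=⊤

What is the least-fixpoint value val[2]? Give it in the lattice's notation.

Iteration log — 6 steps:
  step 1. node 0  ⊔preds=⊤  new=⊤  old=0  +wl: 
  step 2. node 1  ⊔preds=⊤  new=⊤  old=0  +wl: 0
  step 3. node 2  ⊔preds=⊤  new=⊤  old=⊥  +wl: 1
  step 4. node 3  ⊔preds=⊤  new=⊤  old=5  +wl: 
  step 5. node 0  ⊔preds=⊤  new=⊤  stable
  step 6. node 1  ⊔preds=⊤  new=⊤  stable

Least fixpoint reached:
  node 0: ⊤
  node 1: ⊤
  node 2: ⊤
  node 3: ⊤

⊤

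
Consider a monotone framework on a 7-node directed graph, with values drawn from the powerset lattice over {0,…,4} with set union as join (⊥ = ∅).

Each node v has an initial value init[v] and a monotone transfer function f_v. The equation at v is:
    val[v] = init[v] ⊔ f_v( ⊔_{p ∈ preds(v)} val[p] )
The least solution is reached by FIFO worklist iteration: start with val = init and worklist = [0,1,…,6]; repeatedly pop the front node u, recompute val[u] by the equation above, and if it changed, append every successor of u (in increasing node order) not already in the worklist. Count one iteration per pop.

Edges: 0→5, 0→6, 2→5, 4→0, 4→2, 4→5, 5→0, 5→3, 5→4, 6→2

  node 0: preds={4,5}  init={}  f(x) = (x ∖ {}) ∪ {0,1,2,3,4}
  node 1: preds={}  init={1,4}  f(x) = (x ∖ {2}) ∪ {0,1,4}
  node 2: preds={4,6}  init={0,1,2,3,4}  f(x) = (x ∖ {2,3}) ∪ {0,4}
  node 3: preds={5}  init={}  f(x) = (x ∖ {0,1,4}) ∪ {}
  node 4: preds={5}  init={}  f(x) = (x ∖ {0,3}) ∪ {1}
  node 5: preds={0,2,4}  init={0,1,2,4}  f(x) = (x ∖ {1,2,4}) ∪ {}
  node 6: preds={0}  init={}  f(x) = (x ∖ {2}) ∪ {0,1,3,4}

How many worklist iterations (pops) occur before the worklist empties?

Worklist (11 pops):
  #1 pop 0: in={0,1,2,4} → {0,1,2,3,4} (was {}); enqueue []
  #2 pop 1: in={} → {0,1,4} (was {1,4}); enqueue []
  #3 pop 2: in={} → {0,1,2,3,4} (no change)
  #4 pop 3: in={0,1,2,4} → {2} (was {}); enqueue []
  #5 pop 4: in={0,1,2,4} → {1,2,4} (was {}); enqueue [0,2]
  #6 pop 5: in={0,1,2,3,4} → {0,1,2,3,4} (was {0,1,2,4}); enqueue [3,4]
  #7 pop 6: in={0,1,2,3,4} → {0,1,3,4} (was {}); enqueue []
  #8 pop 0: in={0,1,2,3,4} → {0,1,2,3,4} (no change)
  #9 pop 2: in={0,1,2,3,4} → {0,1,2,3,4} (no change)
  #10 pop 3: in={0,1,2,3,4} → {2,3} (was {2}); enqueue []
  #11 pop 4: in={0,1,2,3,4} → {1,2,4} (no change)

Fixpoint:
  val[0] = {0,1,2,3,4}
  val[1] = {0,1,4}
  val[2] = {0,1,2,3,4}
  val[3] = {2,3}
  val[4] = {1,2,4}
  val[5] = {0,1,2,3,4}
  val[6] = {0,1,3,4}

11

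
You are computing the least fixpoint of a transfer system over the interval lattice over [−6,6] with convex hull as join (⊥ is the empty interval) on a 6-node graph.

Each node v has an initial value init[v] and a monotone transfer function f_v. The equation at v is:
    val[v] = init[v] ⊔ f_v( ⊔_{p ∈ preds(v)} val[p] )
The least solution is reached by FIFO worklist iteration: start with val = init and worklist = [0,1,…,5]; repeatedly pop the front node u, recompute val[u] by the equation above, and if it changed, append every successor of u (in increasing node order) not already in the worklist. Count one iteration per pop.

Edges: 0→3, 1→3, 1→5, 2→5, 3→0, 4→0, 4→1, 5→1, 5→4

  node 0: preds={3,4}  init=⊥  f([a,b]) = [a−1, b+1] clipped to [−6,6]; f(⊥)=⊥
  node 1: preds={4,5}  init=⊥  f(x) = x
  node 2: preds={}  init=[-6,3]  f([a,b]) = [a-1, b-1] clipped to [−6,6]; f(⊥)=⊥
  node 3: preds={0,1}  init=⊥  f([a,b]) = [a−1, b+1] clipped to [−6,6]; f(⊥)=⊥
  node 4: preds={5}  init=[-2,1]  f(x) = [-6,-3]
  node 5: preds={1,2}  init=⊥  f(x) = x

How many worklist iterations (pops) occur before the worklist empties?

Iteration log — 14 steps:
  step 1. node 0  ⊔preds=[-2,1]  new=[-3,2]  old=⊥  +wl: 
  step 2. node 1  ⊔preds=[-2,1]  new=[-2,1]  old=⊥  +wl: 
  step 3. node 2  ⊔preds=⊥  new=[-6,3]  stable
  step 4. node 3  ⊔preds=[-3,2]  new=[-4,3]  old=⊥  +wl: 0
  step 5. node 4  ⊔preds=⊥  new=[-6,1]  old=[-2,1]  +wl: 1
  step 6. node 5  ⊔preds=[-6,3]  new=[-6,3]  old=⊥  +wl: 4
  step 7. node 0  ⊔preds=[-6,3]  new=[-6,4]  old=[-3,2]  +wl: 3
  step 8. node 1  ⊔preds=[-6,3]  new=[-6,3]  old=[-2,1]  +wl: 5
  step 9. node 4  ⊔preds=[-6,3]  new=[-6,1]  stable
  step 10. node 3  ⊔preds=[-6,4]  new=[-6,5]  old=[-4,3]  +wl: 0
  step 11. node 5  ⊔preds=[-6,3]  new=[-6,3]  stable
  step 12. node 0  ⊔preds=[-6,5]  new=[-6,6]  old=[-6,4]  +wl: 3
  step 13. node 3  ⊔preds=[-6,6]  new=[-6,6]  old=[-6,5]  +wl: 0
  step 14. node 0  ⊔preds=[-6,6]  new=[-6,6]  stable

Least fixpoint reached:
  node 0: [-6,6]
  node 1: [-6,3]
  node 2: [-6,3]
  node 3: [-6,6]
  node 4: [-6,1]
  node 5: [-6,3]

14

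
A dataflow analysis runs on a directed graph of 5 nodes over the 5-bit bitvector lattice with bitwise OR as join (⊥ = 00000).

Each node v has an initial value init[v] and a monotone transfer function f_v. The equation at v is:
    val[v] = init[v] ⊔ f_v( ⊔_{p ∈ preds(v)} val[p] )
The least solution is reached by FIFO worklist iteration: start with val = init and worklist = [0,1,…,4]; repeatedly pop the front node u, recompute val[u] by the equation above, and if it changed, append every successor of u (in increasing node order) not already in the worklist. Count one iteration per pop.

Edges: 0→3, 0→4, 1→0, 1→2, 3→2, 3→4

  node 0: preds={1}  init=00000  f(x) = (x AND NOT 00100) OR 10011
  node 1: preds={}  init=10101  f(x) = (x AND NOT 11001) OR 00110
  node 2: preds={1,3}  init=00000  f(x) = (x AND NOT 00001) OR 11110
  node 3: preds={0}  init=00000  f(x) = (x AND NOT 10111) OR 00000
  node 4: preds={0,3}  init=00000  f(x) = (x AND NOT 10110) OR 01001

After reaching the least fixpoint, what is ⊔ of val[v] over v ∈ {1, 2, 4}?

11111

Trace (6 dequeues):
  [1] u=0 | in 10101 | out 10011 | prev 00000 | push {}
  [2] u=1 | in 00000 | out 10111 | prev 10101 | push {0}
  [3] u=2 | in 10111 | out 11110 | prev 00000 | push {}
  [4] u=3 | in 10011 | out 00000 | ==
  [5] u=4 | in 10011 | out 01001 | prev 00000 | push {}
  [6] u=0 | in 10111 | out 10011 | ==

Converged values:
  [0] 10011
  [1] 10111
  [2] 11110
  [3] 00000
  [4] 01001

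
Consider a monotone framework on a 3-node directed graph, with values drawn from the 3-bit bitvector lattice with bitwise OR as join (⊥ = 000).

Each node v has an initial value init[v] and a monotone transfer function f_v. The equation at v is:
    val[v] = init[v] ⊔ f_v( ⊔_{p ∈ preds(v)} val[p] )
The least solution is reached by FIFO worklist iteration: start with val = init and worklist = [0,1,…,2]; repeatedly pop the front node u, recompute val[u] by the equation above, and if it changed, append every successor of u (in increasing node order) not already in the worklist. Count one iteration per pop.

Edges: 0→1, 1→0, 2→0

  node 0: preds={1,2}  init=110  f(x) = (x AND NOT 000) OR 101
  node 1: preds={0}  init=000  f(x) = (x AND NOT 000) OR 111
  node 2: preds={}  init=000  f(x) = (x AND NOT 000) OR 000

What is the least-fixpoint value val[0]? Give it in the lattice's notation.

Trace (4 dequeues):
  [1] u=0 | in 000 | out 111 | prev 110 | push {}
  [2] u=1 | in 111 | out 111 | prev 000 | push {0}
  [3] u=2 | in 000 | out 000 | ==
  [4] u=0 | in 111 | out 111 | ==

Converged values:
  [0] 111
  [1] 111
  [2] 000

111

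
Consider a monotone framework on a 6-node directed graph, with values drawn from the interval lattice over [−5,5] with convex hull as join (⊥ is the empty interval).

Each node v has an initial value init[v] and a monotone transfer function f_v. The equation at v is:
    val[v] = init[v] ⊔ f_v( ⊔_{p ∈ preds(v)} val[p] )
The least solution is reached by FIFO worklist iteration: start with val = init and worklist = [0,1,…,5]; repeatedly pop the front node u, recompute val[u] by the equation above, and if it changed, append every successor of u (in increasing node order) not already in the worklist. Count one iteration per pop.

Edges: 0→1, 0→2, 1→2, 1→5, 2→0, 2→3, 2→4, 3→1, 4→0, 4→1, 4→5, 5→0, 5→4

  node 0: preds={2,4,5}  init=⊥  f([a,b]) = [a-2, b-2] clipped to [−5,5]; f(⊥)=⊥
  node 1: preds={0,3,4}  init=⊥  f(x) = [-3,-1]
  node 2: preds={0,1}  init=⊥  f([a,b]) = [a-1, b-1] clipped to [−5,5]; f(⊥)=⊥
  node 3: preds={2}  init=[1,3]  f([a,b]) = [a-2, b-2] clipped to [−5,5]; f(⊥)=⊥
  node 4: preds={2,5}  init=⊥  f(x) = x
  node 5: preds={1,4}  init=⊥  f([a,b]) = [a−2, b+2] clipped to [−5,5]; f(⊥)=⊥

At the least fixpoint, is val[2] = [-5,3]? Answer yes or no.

no

Worklist (28 pops):
  #1 pop 0: in=⊥ → ⊥ (no change)
  #2 pop 1: in=[1,3] → [-3,-1] (was ⊥); enqueue []
  #3 pop 2: in=[-3,-1] → [-4,-2] (was ⊥); enqueue [0]
  #4 pop 3: in=[-4,-2] → [-5,3] (was [1,3]); enqueue [1]
  #5 pop 4: in=[-4,-2] → [-4,-2] (was ⊥); enqueue []
  #6 pop 5: in=[-4,-1] → [-5,1] (was ⊥); enqueue [4]
  #7 pop 0: in=[-5,1] → [-5,-1] (was ⊥); enqueue [2]
  #8 pop 1: in=[-5,3] → [-3,-1] (no change)
  #9 pop 4: in=[-5,1] → [-5,1] (was [-4,-2]); enqueue [0,1,5]
  #10 pop 2: in=[-5,-1] → [-5,-2] (was [-4,-2]); enqueue [3,4]
  #11 pop 0: in=[-5,1] → [-5,-1] (no change)
  #12 pop 1: in=[-5,3] → [-3,-1] (no change)
  #13 pop 5: in=[-5,1] → [-5,3] (was [-5,1]); enqueue [0]
  #14 pop 3: in=[-5,-2] → [-5,3] (no change)
  #15 pop 4: in=[-5,3] → [-5,3] (was [-5,1]); enqueue [1,5]
  #16 pop 0: in=[-5,3] → [-5,1] (was [-5,-1]); enqueue [2]
  #17 pop 1: in=[-5,3] → [-3,-1] (no change)
  #18 pop 5: in=[-5,3] → [-5,5] (was [-5,3]); enqueue [0,4]
  #19 pop 2: in=[-5,1] → [-5,0] (was [-5,-2]); enqueue [3]
  #20 pop 0: in=[-5,5] → [-5,3] (was [-5,1]); enqueue [1,2]
  #21 pop 4: in=[-5,5] → [-5,5] (was [-5,3]); enqueue [0,5]
  #22 pop 3: in=[-5,0] → [-5,3] (no change)
  #23 pop 1: in=[-5,5] → [-3,-1] (no change)
  #24 pop 2: in=[-5,3] → [-5,2] (was [-5,0]); enqueue [3,4]
  #25 pop 0: in=[-5,5] → [-5,3] (no change)
  #26 pop 5: in=[-5,5] → [-5,5] (no change)
  #27 pop 3: in=[-5,2] → [-5,3] (no change)
  #28 pop 4: in=[-5,5] → [-5,5] (no change)

Fixpoint:
  val[0] = [-5,3]
  val[1] = [-3,-1]
  val[2] = [-5,2]
  val[3] = [-5,3]
  val[4] = [-5,5]
  val[5] = [-5,5]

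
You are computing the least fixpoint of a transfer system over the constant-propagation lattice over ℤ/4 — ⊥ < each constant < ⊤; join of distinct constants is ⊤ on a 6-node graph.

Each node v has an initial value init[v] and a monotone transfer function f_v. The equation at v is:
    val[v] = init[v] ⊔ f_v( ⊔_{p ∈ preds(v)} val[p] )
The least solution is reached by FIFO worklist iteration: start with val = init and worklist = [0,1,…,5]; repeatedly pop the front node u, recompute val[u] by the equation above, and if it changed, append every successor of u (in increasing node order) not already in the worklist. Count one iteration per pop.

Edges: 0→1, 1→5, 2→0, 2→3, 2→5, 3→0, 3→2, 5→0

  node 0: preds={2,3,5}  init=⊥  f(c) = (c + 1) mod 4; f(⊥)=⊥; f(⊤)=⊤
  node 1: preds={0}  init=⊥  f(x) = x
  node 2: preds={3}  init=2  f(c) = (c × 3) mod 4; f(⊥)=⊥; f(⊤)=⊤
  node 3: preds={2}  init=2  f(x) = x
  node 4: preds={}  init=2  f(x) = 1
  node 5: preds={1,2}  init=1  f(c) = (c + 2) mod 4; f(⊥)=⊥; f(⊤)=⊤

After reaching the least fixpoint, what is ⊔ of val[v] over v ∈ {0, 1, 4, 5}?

⊤

Worklist (7 pops):
  #1 pop 0: in=⊤ → ⊤ (was ⊥); enqueue []
  #2 pop 1: in=⊤ → ⊤ (was ⊥); enqueue []
  #3 pop 2: in=2 → 2 (no change)
  #4 pop 3: in=2 → 2 (no change)
  #5 pop 4: in=⊥ → ⊤ (was 2); enqueue []
  #6 pop 5: in=⊤ → ⊤ (was 1); enqueue [0]
  #7 pop 0: in=⊤ → ⊤ (no change)

Fixpoint:
  val[0] = ⊤
  val[1] = ⊤
  val[2] = 2
  val[3] = 2
  val[4] = ⊤
  val[5] = ⊤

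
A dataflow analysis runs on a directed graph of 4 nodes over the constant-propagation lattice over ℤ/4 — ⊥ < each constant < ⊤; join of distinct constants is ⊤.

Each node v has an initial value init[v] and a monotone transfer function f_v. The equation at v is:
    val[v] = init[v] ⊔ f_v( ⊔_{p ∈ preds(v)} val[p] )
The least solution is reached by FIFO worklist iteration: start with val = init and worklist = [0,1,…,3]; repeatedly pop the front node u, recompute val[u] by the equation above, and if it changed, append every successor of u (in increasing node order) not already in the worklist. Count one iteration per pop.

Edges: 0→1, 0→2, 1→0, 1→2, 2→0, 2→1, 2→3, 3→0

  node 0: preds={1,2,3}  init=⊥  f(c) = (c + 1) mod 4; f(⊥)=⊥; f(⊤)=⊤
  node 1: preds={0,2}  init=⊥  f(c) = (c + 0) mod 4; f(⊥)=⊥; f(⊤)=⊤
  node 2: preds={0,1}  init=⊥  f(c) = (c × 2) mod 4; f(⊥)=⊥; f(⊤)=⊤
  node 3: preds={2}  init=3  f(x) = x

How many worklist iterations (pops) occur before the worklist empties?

10

Iteration log — 10 steps:
  step 1. node 0  ⊔preds=3  new=0  old=⊥  +wl: 
  step 2. node 1  ⊔preds=0  new=0  old=⊥  +wl: 0
  step 3. node 2  ⊔preds=0  new=0  old=⊥  +wl: 1
  step 4. node 3  ⊔preds=0  new=⊤  old=3  +wl: 
  step 5. node 0  ⊔preds=⊤  new=⊤  old=0  +wl: 2
  step 6. node 1  ⊔preds=⊤  new=⊤  old=0  +wl: 0
  step 7. node 2  ⊔preds=⊤  new=⊤  old=0  +wl: 1,3
  step 8. node 0  ⊔preds=⊤  new=⊤  stable
  step 9. node 1  ⊔preds=⊤  new=⊤  stable
  step 10. node 3  ⊔preds=⊤  new=⊤  stable

Least fixpoint reached:
  node 0: ⊤
  node 1: ⊤
  node 2: ⊤
  node 3: ⊤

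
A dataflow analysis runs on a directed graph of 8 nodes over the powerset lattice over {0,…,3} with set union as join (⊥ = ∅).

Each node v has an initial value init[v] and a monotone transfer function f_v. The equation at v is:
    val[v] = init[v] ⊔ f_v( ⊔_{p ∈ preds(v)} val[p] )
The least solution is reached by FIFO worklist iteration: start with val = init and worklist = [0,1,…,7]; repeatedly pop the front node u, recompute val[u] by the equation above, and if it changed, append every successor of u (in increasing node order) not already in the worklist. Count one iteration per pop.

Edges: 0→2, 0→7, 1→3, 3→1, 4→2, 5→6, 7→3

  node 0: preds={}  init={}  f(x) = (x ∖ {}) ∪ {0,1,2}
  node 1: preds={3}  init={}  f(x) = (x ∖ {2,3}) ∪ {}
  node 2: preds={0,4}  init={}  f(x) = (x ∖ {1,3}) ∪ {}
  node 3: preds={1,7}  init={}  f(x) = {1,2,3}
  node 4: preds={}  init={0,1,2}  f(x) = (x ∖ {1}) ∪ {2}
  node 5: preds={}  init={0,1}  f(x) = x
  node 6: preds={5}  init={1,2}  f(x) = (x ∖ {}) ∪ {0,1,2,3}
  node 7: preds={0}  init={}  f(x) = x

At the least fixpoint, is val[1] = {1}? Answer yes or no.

Worklist (10 pops):
  #1 pop 0: in={} → {0,1,2} (was {}); enqueue []
  #2 pop 1: in={} → {} (no change)
  #3 pop 2: in={0,1,2} → {0,2} (was {}); enqueue []
  #4 pop 3: in={} → {1,2,3} (was {}); enqueue [1]
  #5 pop 4: in={} → {0,1,2} (no change)
  #6 pop 5: in={} → {0,1} (no change)
  #7 pop 6: in={0,1} → {0,1,2,3} (was {1,2}); enqueue []
  #8 pop 7: in={0,1,2} → {0,1,2} (was {}); enqueue [3]
  #9 pop 1: in={1,2,3} → {1} (was {}); enqueue []
  #10 pop 3: in={0,1,2} → {1,2,3} (no change)

Fixpoint:
  val[0] = {0,1,2}
  val[1] = {1}
  val[2] = {0,2}
  val[3] = {1,2,3}
  val[4] = {0,1,2}
  val[5] = {0,1}
  val[6] = {0,1,2,3}
  val[7] = {0,1,2}

yes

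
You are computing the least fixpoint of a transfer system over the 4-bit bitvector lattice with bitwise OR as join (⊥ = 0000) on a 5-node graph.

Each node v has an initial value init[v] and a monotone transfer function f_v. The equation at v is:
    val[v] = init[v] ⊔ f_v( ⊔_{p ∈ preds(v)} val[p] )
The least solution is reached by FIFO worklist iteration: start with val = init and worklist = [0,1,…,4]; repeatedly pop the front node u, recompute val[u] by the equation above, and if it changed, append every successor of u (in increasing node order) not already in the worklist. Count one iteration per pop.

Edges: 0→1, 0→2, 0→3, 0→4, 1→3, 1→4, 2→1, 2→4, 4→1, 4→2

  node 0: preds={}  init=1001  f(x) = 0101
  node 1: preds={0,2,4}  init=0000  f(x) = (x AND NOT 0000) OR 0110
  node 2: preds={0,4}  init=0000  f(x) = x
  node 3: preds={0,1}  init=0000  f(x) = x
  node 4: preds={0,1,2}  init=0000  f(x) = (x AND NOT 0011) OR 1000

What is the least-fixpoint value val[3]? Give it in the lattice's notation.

Trace (7 dequeues):
  [1] u=0 | in 0000 | out 1101 | prev 1001 | push {}
  [2] u=1 | in 1101 | out 1111 | prev 0000 | push {}
  [3] u=2 | in 1101 | out 1101 | prev 0000 | push {1}
  [4] u=3 | in 1111 | out 1111 | prev 0000 | push {}
  [5] u=4 | in 1111 | out 1100 | prev 0000 | push {2}
  [6] u=1 | in 1101 | out 1111 | ==
  [7] u=2 | in 1101 | out 1101 | ==

Converged values:
  [0] 1101
  [1] 1111
  [2] 1101
  [3] 1111
  [4] 1100

1111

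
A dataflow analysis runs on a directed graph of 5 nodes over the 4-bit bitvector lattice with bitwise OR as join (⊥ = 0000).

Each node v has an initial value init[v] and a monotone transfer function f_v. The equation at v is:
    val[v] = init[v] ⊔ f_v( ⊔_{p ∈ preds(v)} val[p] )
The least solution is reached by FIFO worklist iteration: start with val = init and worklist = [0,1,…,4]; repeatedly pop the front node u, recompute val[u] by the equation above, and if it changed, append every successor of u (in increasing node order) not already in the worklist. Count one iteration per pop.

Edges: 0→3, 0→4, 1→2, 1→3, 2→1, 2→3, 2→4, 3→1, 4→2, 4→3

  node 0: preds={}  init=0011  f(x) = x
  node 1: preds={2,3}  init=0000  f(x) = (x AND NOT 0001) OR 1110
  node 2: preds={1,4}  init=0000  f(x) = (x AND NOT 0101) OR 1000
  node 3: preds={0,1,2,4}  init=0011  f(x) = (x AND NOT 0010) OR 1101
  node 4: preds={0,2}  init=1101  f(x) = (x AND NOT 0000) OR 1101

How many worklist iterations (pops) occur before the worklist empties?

8

Worklist (8 pops):
  #1 pop 0: in=0000 → 0011 (no change)
  #2 pop 1: in=0011 → 1110 (was 0000); enqueue []
  #3 pop 2: in=1111 → 1010 (was 0000); enqueue [1]
  #4 pop 3: in=1111 → 1111 (was 0011); enqueue []
  #5 pop 4: in=1011 → 1111 (was 1101); enqueue [2,3]
  #6 pop 1: in=1111 → 1110 (no change)
  #7 pop 2: in=1111 → 1010 (no change)
  #8 pop 3: in=1111 → 1111 (no change)

Fixpoint:
  val[0] = 0011
  val[1] = 1110
  val[2] = 1010
  val[3] = 1111
  val[4] = 1111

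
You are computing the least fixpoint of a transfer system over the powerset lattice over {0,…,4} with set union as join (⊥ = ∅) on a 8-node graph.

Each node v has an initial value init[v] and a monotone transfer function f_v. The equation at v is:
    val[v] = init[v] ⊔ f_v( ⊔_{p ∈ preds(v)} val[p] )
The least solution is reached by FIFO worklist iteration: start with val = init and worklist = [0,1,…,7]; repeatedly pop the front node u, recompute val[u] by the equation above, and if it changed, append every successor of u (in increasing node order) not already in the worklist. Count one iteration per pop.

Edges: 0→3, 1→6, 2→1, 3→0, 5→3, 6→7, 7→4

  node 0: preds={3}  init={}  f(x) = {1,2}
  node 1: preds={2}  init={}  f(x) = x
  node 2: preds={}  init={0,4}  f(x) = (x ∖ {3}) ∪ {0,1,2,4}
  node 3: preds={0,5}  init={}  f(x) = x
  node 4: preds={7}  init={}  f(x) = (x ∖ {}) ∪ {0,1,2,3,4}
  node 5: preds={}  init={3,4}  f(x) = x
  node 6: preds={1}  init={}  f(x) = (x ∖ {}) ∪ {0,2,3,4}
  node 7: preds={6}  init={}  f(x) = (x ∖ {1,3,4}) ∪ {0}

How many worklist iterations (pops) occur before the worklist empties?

13

Worklist (13 pops):
  #1 pop 0: in={} → {1,2} (was {}); enqueue []
  #2 pop 1: in={0,4} → {0,4} (was {}); enqueue []
  #3 pop 2: in={} → {0,1,2,4} (was {0,4}); enqueue [1]
  #4 pop 3: in={1,2,3,4} → {1,2,3,4} (was {}); enqueue [0]
  #5 pop 4: in={} → {0,1,2,3,4} (was {}); enqueue []
  #6 pop 5: in={} → {3,4} (no change)
  #7 pop 6: in={0,4} → {0,2,3,4} (was {}); enqueue []
  #8 pop 7: in={0,2,3,4} → {0,2} (was {}); enqueue [4]
  #9 pop 1: in={0,1,2,4} → {0,1,2,4} (was {0,4}); enqueue [6]
  #10 pop 0: in={1,2,3,4} → {1,2} (no change)
  #11 pop 4: in={0,2} → {0,1,2,3,4} (no change)
  #12 pop 6: in={0,1,2,4} → {0,1,2,3,4} (was {0,2,3,4}); enqueue [7]
  #13 pop 7: in={0,1,2,3,4} → {0,2} (no change)

Fixpoint:
  val[0] = {1,2}
  val[1] = {0,1,2,4}
  val[2] = {0,1,2,4}
  val[3] = {1,2,3,4}
  val[4] = {0,1,2,3,4}
  val[5] = {3,4}
  val[6] = {0,1,2,3,4}
  val[7] = {0,2}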